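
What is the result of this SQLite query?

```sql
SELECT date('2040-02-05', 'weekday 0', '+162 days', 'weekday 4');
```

2040-07-19

`weekday 0` advances to the next Sunday; 2040-02-05 is already a Sunday, so it stays at 2040-02-05.
Applying '+162 days' to 2040-02-05: counting 162 days forward gives 2040-07-16.
`weekday 4` advances to the next Thursday; 2040-07-16 is a Monday, so it moves forward to 2040-07-19.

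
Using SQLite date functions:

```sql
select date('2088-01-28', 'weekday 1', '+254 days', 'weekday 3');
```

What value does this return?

`weekday 1` advances to the next Monday; 2088-01-28 is a Wednesday, so it moves forward to 2088-02-02.
Applying '+254 days' to 2088-02-02: counting 254 days forward gives 2088-10-13.
`weekday 3` advances to the next Wednesday; 2088-10-13 is already a Wednesday, so it stays at 2088-10-13.

2088-10-13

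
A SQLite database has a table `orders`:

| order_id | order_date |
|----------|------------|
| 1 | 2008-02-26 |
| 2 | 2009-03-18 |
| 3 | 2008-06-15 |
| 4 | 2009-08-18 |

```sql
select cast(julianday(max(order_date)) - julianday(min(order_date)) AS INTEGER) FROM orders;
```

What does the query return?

MIN = 2008-02-26, MAX = 2009-08-18.
3 days remain in February 2008 after the 26th (29 − 26).
Full months from March 2008 through July 2009 contribute their day counts.
Then 18 days into August 2009.
Total: 3 + 31 + 30 + 31 + 30 + 31 + 31 + 30 + 31 + 30 + 31 + 31 + 28 + 31 + 30 + 31 + 30 + 31 + 18 = 539.

539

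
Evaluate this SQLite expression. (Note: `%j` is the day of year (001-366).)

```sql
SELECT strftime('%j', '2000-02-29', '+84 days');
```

144

First apply '+84 days': 2000-02-29 → 2000-05-23.
Day-of-year for 2000-05-23: days since 2000-01-01 inclusive = 144, zero-padded to 144.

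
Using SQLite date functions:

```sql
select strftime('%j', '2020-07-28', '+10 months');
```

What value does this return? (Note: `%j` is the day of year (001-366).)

First apply '+10 months': 2020-07-28 → 2021-05-28.
Day-of-year for 2021-05-28: days since 2021-01-01 inclusive = 148, zero-padded to 148.

148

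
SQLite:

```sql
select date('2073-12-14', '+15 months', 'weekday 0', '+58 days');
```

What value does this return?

Adding +15 months to 2073-12-14 gives 2075-03-14.
`weekday 0` advances to the next Sunday; 2075-03-14 is a Thursday, so it moves forward to 2075-03-17.
Applying '+58 days' to 2075-03-17: counting 58 days forward gives 2075-05-14.

2075-05-14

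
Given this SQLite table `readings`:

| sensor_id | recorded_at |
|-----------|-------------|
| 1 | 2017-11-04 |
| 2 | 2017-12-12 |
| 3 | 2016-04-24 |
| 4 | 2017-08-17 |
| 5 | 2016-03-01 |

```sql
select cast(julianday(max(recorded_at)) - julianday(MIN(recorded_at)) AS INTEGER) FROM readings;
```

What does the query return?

651

MIN = 2016-03-01, MAX = 2017-12-12.
30 days remain in March 2016 after the 1st (31 − 1).
Full months from April 2016 through November 2017 contribute their day counts.
Then 12 days into December 2017.
Total: 30 + 30 + 31 + 30 + 31 + 31 + 30 + 31 + 30 + 31 + 31 + 28 + 31 + 30 + 31 + 30 + 31 + 31 + 30 + 31 + 30 + 12 = 651.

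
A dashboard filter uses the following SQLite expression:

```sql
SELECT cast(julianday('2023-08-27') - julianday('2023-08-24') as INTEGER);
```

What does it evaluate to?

3

Both dates are in August 2023: 27 − 24 = 3.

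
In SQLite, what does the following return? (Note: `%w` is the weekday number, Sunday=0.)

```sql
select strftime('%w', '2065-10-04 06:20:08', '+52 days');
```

First apply '+52 days': 2065-10-04 06:20:08 → 2065-11-25 06:20:08.
2065-11-25 is a Wednesday; with Sunday=0 that is 3.

3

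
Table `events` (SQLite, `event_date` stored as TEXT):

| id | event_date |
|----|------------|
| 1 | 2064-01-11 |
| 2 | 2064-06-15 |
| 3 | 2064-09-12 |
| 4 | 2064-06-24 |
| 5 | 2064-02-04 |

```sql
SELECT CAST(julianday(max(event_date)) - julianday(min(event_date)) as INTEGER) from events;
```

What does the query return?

245

MIN = 2064-01-11, MAX = 2064-09-12.
20 days remain in January 2064 after the 11th (31 − 11).
Full months from February 2064 through August 2064 contribute their day counts.
Then 12 days into September 2064.
Total: 20 + 29 + 31 + 30 + 31 + 30 + 31 + 31 + 12 = 245.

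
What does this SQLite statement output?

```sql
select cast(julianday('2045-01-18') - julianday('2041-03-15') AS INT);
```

16 days remain in March 2041 after the 15th (31 − 15).
Full months from April 2041 through December 2044 contribute their day counts.
Then 18 days into January 2045.
Total: 16 + 30 + 31 + 30 + 31 + 31 + 30 + 31 + 30 + 31 + 31 + 28 + 31 + 30 + 31 + 30 + 31 + 31 + 30 + 31 + 30 + 31 + 31 + 28 + 31 + 30 + 31 + 30 + 31 + 31 + 30 + 31 + 30 + 31 + 31 + 29 + 31 + 30 + 31 + 30 + 31 + 31 + 30 + 31 + 30 + 31 + 18 = 1405.

1405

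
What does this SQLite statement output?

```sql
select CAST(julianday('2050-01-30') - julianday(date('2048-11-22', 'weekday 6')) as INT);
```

428

`weekday 6` advances to the next Saturday; 2048-11-22 is a Sunday, so it moves forward to 2048-11-28.
2 days remain in November 2048 after the 28th (30 − 28).
Full months from December 2048 through December 2049 contribute their day counts.
Then 30 days into January 2050.
Total: 2 + 31 + 31 + 28 + 31 + 30 + 31 + 30 + 31 + 31 + 30 + 31 + 30 + 31 + 30 = 428.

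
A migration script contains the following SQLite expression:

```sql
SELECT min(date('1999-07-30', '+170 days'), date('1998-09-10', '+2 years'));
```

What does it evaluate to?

date('1999-07-30', '+170 days') → 2000-01-16.
date('1998-09-10', '+2 years') → 2000-09-10.
Earlier of the two is 2000-01-16.

2000-01-16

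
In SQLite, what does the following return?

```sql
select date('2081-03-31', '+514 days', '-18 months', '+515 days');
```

2082-07-27

Applying '+514 days' to 2081-03-31: counting 514 days forward gives 2082-08-27.
Adding -18 months to 2082-08-27 gives 2081-02-27.
Applying '+515 days' to 2081-02-27: counting 515 days forward gives 2082-07-27.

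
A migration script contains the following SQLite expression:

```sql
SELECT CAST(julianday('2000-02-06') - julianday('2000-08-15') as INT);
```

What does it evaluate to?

23 days remain in February 2000 after the 6th (29 − 6).
March 2000: 31 days.
April 2000: 30 days.
May 2000: 31 days.
June 2000: 30 days.
July 2000: 31 days.
Then 15 days into August 2000.
Total: 23 + 31 + 30 + 31 + 30 + 31 + 15 = 191.
The subtraction is earlier − later, so the result is −191 → -191.

-191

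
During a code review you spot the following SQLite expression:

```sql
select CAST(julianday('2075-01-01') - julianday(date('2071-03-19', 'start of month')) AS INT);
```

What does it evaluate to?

1402

`start of month` rewinds 2071-03-19 to 2071-03-01.
30 days remain in March 2071 after the 1st (31 − 1).
Full months from April 2071 through December 2074 contribute their day counts.
Then 1 day into January 2075.
Total: 30 + 30 + 31 + 30 + 31 + 31 + 30 + 31 + 30 + 31 + 31 + 29 + 31 + 30 + 31 + 30 + 31 + 31 + 30 + 31 + 30 + 31 + 31 + 28 + 31 + 30 + 31 + 30 + 31 + 31 + 30 + 31 + 30 + 31 + 31 + 28 + 31 + 30 + 31 + 30 + 31 + 31 + 30 + 31 + 30 + 31 + 1 = 1402.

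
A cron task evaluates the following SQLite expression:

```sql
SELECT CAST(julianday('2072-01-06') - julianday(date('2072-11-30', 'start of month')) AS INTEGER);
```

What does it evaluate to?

`start of month` rewinds 2072-11-30 to 2072-11-01.
25 days remain in January 2072 after the 6th (31 − 6).
Full months from February 2072 through October 2072 contribute their day counts.
Then 1 day into November 2072.
Total: 25 + 29 + 31 + 30 + 31 + 30 + 31 + 31 + 30 + 31 + 1 = 300.
The subtraction is earlier − later, so the result is −300 → -300.

-300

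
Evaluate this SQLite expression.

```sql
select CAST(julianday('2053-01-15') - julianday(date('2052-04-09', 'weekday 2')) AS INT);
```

281

`weekday 2` advances to the next Tuesday; 2052-04-09 is already a Tuesday, so it stays at 2052-04-09.
21 days remain in April 2052 after the 9th (30 − 9).
Full months from May 2052 through December 2052 contribute their day counts.
Then 15 days into January 2053.
Total: 21 + 31 + 30 + 31 + 31 + 30 + 31 + 30 + 31 + 15 = 281.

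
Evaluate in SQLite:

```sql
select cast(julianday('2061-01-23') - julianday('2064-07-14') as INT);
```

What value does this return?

8 days remain in January 2061 after the 23rd (31 − 23).
Full months from February 2061 through June 2064 contribute their day counts.
Then 14 days into July 2064.
Total: 8 + 28 + 31 + 30 + 31 + 30 + 31 + 31 + 30 + 31 + 30 + 31 + 31 + 28 + 31 + 30 + 31 + 30 + 31 + 31 + 30 + 31 + 30 + 31 + 31 + 28 + 31 + 30 + 31 + 30 + 31 + 31 + 30 + 31 + 30 + 31 + 31 + 29 + 31 + 30 + 31 + 30 + 14 = 1268.
The subtraction is earlier − later, so the result is −1268 → -1268.

-1268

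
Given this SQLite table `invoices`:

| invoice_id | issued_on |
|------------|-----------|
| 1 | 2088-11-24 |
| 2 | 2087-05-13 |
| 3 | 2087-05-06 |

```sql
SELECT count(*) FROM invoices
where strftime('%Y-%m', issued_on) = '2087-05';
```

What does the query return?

Rows with year-month 2087-05: 2087-05-13, 2087-05-06 → 2.

2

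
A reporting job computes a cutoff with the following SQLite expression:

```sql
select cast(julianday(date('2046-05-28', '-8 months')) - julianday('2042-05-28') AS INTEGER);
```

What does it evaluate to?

Adding -8 months to 2046-05-28 gives 2045-09-28.
3 days remain in May 2042 after the 28th (31 − 28).
Full months from June 2042 through August 2045 contribute their day counts.
Then 28 days into September 2045.
Total: 3 + 30 + 31 + 31 + 30 + 31 + 30 + 31 + 31 + 28 + 31 + 30 + 31 + 30 + 31 + 31 + 30 + 31 + 30 + 31 + 31 + 29 + 31 + 30 + 31 + 30 + 31 + 31 + 30 + 31 + 30 + 31 + 31 + 28 + 31 + 30 + 31 + 30 + 31 + 31 + 28 = 1219.

1219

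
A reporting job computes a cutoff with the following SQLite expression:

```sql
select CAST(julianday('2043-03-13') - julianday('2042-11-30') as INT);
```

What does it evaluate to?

0 days remain in November 2042 after the 30th (30 − 30).
December 2042: 31 days.
January 2043: 31 days.
February 2043: 28 days.
Then 13 days into March 2043.
Total: 0 + 31 + 31 + 28 + 13 = 103.

103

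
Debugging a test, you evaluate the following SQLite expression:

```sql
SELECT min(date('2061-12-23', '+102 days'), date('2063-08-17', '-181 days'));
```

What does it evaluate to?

2062-04-04

date('2061-12-23', '+102 days') → 2062-04-04.
date('2063-08-17', '-181 days') → 2063-02-17.
Earlier of the two is 2062-04-04.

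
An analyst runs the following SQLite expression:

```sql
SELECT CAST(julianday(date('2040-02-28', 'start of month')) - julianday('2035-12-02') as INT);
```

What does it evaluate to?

1522

`start of month` rewinds 2040-02-28 to 2040-02-01.
29 days remain in December 2035 after the 2nd (31 − 2).
Full months from January 2036 through January 2040 contribute their day counts.
Then 1 day into February 2040.
Total: 29 + 31 + 29 + 31 + 30 + 31 + 30 + 31 + 31 + 30 + 31 + 30 + 31 + 31 + 28 + 31 + 30 + 31 + 30 + 31 + 31 + 30 + 31 + 30 + 31 + 31 + 28 + 31 + 30 + 31 + 30 + 31 + 31 + 30 + 31 + 30 + 31 + 31 + 28 + 31 + 30 + 31 + 30 + 31 + 31 + 30 + 31 + 30 + 31 + 31 + 1 = 1522.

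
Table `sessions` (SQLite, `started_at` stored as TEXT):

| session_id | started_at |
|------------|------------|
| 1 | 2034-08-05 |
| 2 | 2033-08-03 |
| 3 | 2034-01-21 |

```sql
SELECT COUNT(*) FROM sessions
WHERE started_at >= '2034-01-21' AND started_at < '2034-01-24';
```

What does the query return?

1

Rows in [2034-01-21, 2034-01-24): 2034-01-21 → 1 row.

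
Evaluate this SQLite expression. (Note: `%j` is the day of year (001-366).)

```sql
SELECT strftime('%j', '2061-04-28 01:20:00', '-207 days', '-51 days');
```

First apply '-207 days', '-51 days': 2061-04-28 01:20:00 → 2060-08-13 01:20:00.
Day-of-year for 2060-08-13: days since 2060-01-01 inclusive = 226, zero-padded to 226.

226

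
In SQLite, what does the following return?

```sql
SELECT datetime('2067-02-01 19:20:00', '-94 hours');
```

-94 hours from 2067-02-01 19:20:00 is 2067-01-28 21:20:00 (crosses midnight).

2067-01-28 21:20:00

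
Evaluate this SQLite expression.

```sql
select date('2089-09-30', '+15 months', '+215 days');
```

2091-08-02

Adding +15 months to 2089-09-30 gives 2090-12-30.
Applying '+215 days' to 2090-12-30: counting 215 days forward gives 2091-08-02.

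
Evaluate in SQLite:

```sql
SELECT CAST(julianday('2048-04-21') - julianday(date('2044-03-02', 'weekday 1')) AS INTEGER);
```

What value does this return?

1506

`weekday 1` advances to the next Monday; 2044-03-02 is a Wednesday, so it moves forward to 2044-03-07.
24 days remain in March 2044 after the 7th (31 − 7).
Full months from April 2044 through March 2048 contribute their day counts.
Then 21 days into April 2048.
Total: 24 + 30 + 31 + 30 + 31 + 31 + 30 + 31 + 30 + 31 + 31 + 28 + 31 + 30 + 31 + 30 + 31 + 31 + 30 + 31 + 30 + 31 + 31 + 28 + 31 + 30 + 31 + 30 + 31 + 31 + 30 + 31 + 30 + 31 + 31 + 28 + 31 + 30 + 31 + 30 + 31 + 31 + 30 + 31 + 30 + 31 + 31 + 29 + 31 + 21 = 1506.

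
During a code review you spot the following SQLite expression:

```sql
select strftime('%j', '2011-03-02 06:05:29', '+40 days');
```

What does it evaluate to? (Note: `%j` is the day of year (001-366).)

101

First apply '+40 days': 2011-03-02 06:05:29 → 2011-04-11 06:05:29.
Day-of-year for 2011-04-11: days since 2011-01-01 inclusive = 101, zero-padded to 101.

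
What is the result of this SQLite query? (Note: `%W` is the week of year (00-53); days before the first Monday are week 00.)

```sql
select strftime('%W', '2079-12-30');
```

2079-12-30 is a Saturday. SQLite's %W counts Mondays since the year started; the result is 52.

52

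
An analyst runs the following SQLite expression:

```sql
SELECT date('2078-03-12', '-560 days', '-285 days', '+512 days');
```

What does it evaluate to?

2077-04-13

Applying '-560 days' to 2078-03-12: counting 560 days back gives 2076-08-29.
Applying '-285 days' to 2076-08-29: counting 285 days back gives 2075-11-18.
Applying '+512 days' to 2075-11-18: counting 512 days forward gives 2077-04-13.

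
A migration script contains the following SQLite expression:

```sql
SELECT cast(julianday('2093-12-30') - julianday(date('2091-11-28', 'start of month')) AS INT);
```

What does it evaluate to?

790

`start of month` rewinds 2091-11-28 to 2091-11-01.
29 days remain in November 2091 after the 1st (30 − 1).
Full months from December 2091 through November 2093 contribute their day counts.
Then 30 days into December 2093.
Total: 29 + 31 + 31 + 29 + 31 + 30 + 31 + 30 + 31 + 31 + 30 + 31 + 30 + 31 + 31 + 28 + 31 + 30 + 31 + 30 + 31 + 31 + 30 + 31 + 30 + 30 = 790.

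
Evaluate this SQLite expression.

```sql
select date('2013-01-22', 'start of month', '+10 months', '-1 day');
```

`start of month` rewinds 2013-01-22 to 2013-01-01.
Adding +10 months to 2013-01-01 gives 2013-11-01.
Going back 1 day from 2013-11-01 reaches 2013-10-31 (last day of October, 31 days).

2013-10-31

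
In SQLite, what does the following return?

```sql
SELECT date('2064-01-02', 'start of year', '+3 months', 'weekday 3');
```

`start of year` rewinds 2064-01-02 to 2064-01-01.
Adding +3 months to 2064-01-01 gives 2064-04-01.
`weekday 3` advances to the next Wednesday; 2064-04-01 is a Tuesday, so it moves forward to 2064-04-02.

2064-04-02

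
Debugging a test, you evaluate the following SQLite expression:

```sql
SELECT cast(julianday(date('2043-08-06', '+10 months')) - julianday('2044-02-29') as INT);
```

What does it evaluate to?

Adding +10 months to 2043-08-06 gives 2044-06-06.
0 days remain in February 2044 after the 29th (29 − 29).
March 2044: 31 days.
April 2044: 30 days.
May 2044: 31 days.
Then 6 days into June 2044.
Total: 0 + 31 + 30 + 31 + 6 = 98.

98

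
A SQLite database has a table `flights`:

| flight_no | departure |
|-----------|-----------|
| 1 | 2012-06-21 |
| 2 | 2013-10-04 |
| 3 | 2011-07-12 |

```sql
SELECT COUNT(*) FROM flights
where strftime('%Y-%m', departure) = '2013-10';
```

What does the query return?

1

Rows with year-month 2013-10: 2013-10-04 → 1.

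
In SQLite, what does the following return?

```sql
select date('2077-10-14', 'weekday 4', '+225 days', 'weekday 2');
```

2078-05-31

`weekday 4` advances to the next Thursday; 2077-10-14 is already a Thursday, so it stays at 2077-10-14.
Applying '+225 days' to 2077-10-14: counting 225 days forward gives 2078-05-27.
`weekday 2` advances to the next Tuesday; 2078-05-27 is a Friday, so it moves forward to 2078-05-31.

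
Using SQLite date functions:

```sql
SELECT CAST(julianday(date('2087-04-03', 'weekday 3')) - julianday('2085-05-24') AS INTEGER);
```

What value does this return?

`weekday 3` advances to the next Wednesday; 2087-04-03 is a Thursday, so it moves forward to 2087-04-09.
7 days remain in May 2085 after the 24th (31 − 24).
Full months from June 2085 through March 2087 contribute their day counts.
Then 9 days into April 2087.
Total: 7 + 30 + 31 + 31 + 30 + 31 + 30 + 31 + 31 + 28 + 31 + 30 + 31 + 30 + 31 + 31 + 30 + 31 + 30 + 31 + 31 + 28 + 31 + 9 = 685.

685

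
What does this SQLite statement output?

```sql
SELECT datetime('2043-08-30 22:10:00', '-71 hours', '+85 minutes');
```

-71 hours from 2043-08-30 22:10:00 is 2043-08-27 23:10:00 (crosses midnight).
85 minutes = 1h 25m; +85 minutes from 2043-08-27 23:10:00 is 2043-08-28 00:35:00 (crosses midnight).

2043-08-28 00:35:00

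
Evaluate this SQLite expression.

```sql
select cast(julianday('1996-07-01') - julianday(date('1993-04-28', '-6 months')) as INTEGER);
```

1342

Adding -6 months to 1993-04-28 gives 1992-10-28.
3 days remain in October 1992 after the 28th (31 − 28).
Full months from November 1992 through June 1996 contribute their day counts.
Then 1 day into July 1996.
Total: 3 + 30 + 31 + 31 + 28 + 31 + 30 + 31 + 30 + 31 + 31 + 30 + 31 + 30 + 31 + 31 + 28 + 31 + 30 + 31 + 30 + 31 + 31 + 30 + 31 + 30 + 31 + 31 + 28 + 31 + 30 + 31 + 30 + 31 + 31 + 30 + 31 + 30 + 31 + 31 + 29 + 31 + 30 + 31 + 30 + 1 = 1342.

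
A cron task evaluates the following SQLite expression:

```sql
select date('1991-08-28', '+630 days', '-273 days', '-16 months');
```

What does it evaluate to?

1991-04-19

Applying '+630 days' to 1991-08-28: counting 630 days forward gives 1993-05-19.
Applying '-273 days' to 1993-05-19: counting 273 days back gives 1992-08-19.
Adding -16 months to 1992-08-19 gives 1991-04-19.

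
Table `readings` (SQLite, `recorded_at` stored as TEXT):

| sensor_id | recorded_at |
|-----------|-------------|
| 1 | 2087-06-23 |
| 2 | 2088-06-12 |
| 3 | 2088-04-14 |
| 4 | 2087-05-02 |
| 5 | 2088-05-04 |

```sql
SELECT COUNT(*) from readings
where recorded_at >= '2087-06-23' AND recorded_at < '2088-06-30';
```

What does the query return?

Rows in [2087-06-23, 2088-06-30): 2087-06-23, 2088-06-12, 2088-04-14, 2088-05-04 → 4 rows.

4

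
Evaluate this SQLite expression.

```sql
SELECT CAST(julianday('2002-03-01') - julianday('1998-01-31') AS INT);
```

1490

0 days remain in January 1998 after the 31st (31 − 31).
Full months from February 1998 through February 2002 contribute their day counts.
Then 1 day into March 2002.
Total: 0 + 28 + 31 + 30 + 31 + 30 + 31 + 31 + 30 + 31 + 30 + 31 + 31 + 28 + 31 + 30 + 31 + 30 + 31 + 31 + 30 + 31 + 30 + 31 + 31 + 29 + 31 + 30 + 31 + 30 + 31 + 31 + 30 + 31 + 30 + 31 + 31 + 28 + 31 + 30 + 31 + 30 + 31 + 31 + 30 + 31 + 30 + 31 + 31 + 28 + 1 = 1490.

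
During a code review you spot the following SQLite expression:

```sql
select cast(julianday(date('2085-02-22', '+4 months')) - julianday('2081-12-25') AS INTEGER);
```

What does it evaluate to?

1275

Adding +4 months to 2085-02-22 gives 2085-06-22.
6 days remain in December 2081 after the 25th (31 − 25).
Full months from January 2082 through May 2085 contribute their day counts.
Then 22 days into June 2085.
Total: 6 + 31 + 28 + 31 + 30 + 31 + 30 + 31 + 31 + 30 + 31 + 30 + 31 + 31 + 28 + 31 + 30 + 31 + 30 + 31 + 31 + 30 + 31 + 30 + 31 + 31 + 29 + 31 + 30 + 31 + 30 + 31 + 31 + 30 + 31 + 30 + 31 + 31 + 28 + 31 + 30 + 31 + 22 = 1275.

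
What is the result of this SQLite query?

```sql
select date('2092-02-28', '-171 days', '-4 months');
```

2091-05-10

Applying '-171 days' to 2092-02-28: counting 171 days back gives 2091-09-10.
Adding -4 months to 2091-09-10 gives 2091-05-10.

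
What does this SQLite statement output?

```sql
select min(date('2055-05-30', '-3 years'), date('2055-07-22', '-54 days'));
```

date('2055-05-30', '-3 years') → 2052-05-30.
date('2055-07-22', '-54 days') → 2055-05-29.
Earlier of the two is 2052-05-30.

2052-05-30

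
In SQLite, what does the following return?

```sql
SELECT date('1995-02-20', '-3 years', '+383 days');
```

Adding -3 years to 1995-02-20 gives 1992-02-20.
Applying '+383 days' to 1992-02-20: counting 383 days forward gives 1993-03-09.

1993-03-09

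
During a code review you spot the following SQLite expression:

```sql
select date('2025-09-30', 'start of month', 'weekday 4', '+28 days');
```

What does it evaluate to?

2025-10-02

`start of month` rewinds 2025-09-30 to 2025-09-01.
`weekday 4` advances to the next Thursday; 2025-09-01 is a Monday, so it moves forward to 2025-09-04.
September 2025 has 30 days; 26 remain after the 4th, so 27 days reach 2025-10-01.
Advancing 1 more day within October lands on 2025-10-02.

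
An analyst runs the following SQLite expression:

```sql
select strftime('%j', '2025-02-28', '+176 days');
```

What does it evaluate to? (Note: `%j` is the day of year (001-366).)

First apply '+176 days': 2025-02-28 → 2025-08-23.
Day-of-year for 2025-08-23: days since 2025-01-01 inclusive = 235, zero-padded to 235.

235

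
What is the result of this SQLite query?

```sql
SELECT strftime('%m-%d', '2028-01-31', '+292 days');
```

First apply '+292 days': 2028-01-31 → 2028-11-18.
`%m-%d` extracts the month-day: 11-18.

11-18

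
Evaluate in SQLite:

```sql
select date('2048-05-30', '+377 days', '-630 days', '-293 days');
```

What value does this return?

2046-12-01

Applying '+377 days' to 2048-05-30: counting 377 days forward gives 2049-06-11.
Applying '-630 days' to 2049-06-11: counting 630 days back gives 2047-09-20.
Applying '-293 days' to 2047-09-20: counting 293 days back gives 2046-12-01.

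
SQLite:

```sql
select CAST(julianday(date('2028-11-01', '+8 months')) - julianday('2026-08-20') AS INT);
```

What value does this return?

1046

Adding +8 months to 2028-11-01 gives 2029-07-01.
11 days remain in August 2026 after the 20th (31 − 20).
Full months from September 2026 through June 2029 contribute their day counts.
Then 1 day into July 2029.
Total: 11 + 30 + 31 + 30 + 31 + 31 + 28 + 31 + 30 + 31 + 30 + 31 + 31 + 30 + 31 + 30 + 31 + 31 + 29 + 31 + 30 + 31 + 30 + 31 + 31 + 30 + 31 + 30 + 31 + 31 + 28 + 31 + 30 + 31 + 30 + 1 = 1046.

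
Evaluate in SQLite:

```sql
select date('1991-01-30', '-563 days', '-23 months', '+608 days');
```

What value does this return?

1989-04-15

Applying '-563 days' to 1991-01-30: counting 563 days back gives 1989-07-16.
Adding -23 months to 1989-07-16 gives 1987-08-16.
Applying '+608 days' to 1987-08-16: counting 608 days forward gives 1989-04-15.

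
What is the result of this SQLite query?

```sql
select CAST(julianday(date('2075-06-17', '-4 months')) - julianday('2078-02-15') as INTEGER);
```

Adding -4 months to 2075-06-17 gives 2075-02-17.
11 days remain in February 2075 after the 17th (28 − 17).
Full months from March 2075 through January 2078 contribute their day counts.
Then 15 days into February 2078.
Total: 11 + 31 + 30 + 31 + 30 + 31 + 31 + 30 + 31 + 30 + 31 + 31 + 29 + 31 + 30 + 31 + 30 + 31 + 31 + 30 + 31 + 30 + 31 + 31 + 28 + 31 + 30 + 31 + 30 + 31 + 31 + 30 + 31 + 30 + 31 + 31 + 15 = 1094.
The subtraction is earlier − later, so the result is −1094 → -1094.

-1094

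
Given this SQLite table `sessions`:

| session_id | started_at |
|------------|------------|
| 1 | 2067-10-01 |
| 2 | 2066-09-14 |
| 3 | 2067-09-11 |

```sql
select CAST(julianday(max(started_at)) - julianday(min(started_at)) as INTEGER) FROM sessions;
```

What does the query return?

382

MIN = 2066-09-14, MAX = 2067-10-01.
16 days remain in September 2066 after the 14th (30 − 14).
Full months from October 2066 through September 2067 contribute their day counts.
Then 1 day into October 2067.
Total: 16 + 31 + 30 + 31 + 31 + 28 + 31 + 30 + 31 + 30 + 31 + 31 + 30 + 1 = 382.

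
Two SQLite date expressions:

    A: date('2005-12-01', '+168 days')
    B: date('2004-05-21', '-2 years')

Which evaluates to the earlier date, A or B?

A = 2006-05-18.
B = 2002-05-21.
B is earlier.

B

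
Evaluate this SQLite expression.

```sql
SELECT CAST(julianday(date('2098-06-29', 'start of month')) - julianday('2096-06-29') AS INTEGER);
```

702

`start of month` rewinds 2098-06-29 to 2098-06-01.
1 day remains in June 2096 after the 29th (30 − 29).
Full months from July 2096 through May 2098 contribute their day counts.
Then 1 day into June 2098.
Total: 1 + 31 + 31 + 30 + 31 + 30 + 31 + 31 + 28 + 31 + 30 + 31 + 30 + 31 + 31 + 30 + 31 + 30 + 31 + 31 + 28 + 31 + 30 + 31 + 1 = 702.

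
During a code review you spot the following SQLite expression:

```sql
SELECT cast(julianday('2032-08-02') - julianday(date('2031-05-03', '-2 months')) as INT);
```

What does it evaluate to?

Adding -2 months to 2031-05-03 gives 2031-03-03.
28 days remain in March 2031 after the 3rd (31 − 3).
Full months from April 2031 through July 2032 contribute their day counts.
Then 2 days into August 2032.
Total: 28 + 30 + 31 + 30 + 31 + 31 + 30 + 31 + 30 + 31 + 31 + 29 + 31 + 30 + 31 + 30 + 31 + 2 = 518.

518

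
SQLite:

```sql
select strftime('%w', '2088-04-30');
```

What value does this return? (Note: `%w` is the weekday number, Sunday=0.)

2088-04-30 is a Friday; with Sunday=0 that is 5.

5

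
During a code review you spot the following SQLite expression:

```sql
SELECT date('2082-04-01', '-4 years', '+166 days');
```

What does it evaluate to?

Adding -4 years to 2082-04-01 gives 2078-04-01.
Applying '+166 days' to 2078-04-01: counting 166 days forward gives 2078-09-14.

2078-09-14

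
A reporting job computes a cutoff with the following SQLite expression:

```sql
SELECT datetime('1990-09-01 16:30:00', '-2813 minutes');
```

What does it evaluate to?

2813 minutes = 46h 53m; -2813 minutes from 1990-09-01 16:30:00 is 1990-08-30 17:37:00 (crosses midnight).

1990-08-30 17:37:00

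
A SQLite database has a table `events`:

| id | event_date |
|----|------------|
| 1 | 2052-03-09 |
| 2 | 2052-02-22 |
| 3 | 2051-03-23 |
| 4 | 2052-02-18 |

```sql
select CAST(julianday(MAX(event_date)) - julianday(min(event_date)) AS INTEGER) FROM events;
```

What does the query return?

MIN = 2051-03-23, MAX = 2052-03-09.
8 days remain in March 2051 after the 23rd (31 − 23).
Full months from April 2051 through February 2052 contribute their day counts.
Then 9 days into March 2052.
Total: 8 + 30 + 31 + 30 + 31 + 31 + 30 + 31 + 30 + 31 + 31 + 29 + 9 = 352.

352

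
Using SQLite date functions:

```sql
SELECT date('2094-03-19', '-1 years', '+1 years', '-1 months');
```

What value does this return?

2094-02-19

Adding -1 year to 2094-03-19 gives 2093-03-19.
Adding +1 year to 2093-03-19 gives 2094-03-19.
Adding -1 month to 2094-03-19 gives 2094-02-19.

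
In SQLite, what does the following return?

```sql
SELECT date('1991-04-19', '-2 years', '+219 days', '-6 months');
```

1989-05-24

Adding -2 years to 1991-04-19 gives 1989-04-19.
Applying '+219 days' to 1989-04-19: counting 219 days forward gives 1989-11-24.
Adding -6 months to 1989-11-24 gives 1989-05-24.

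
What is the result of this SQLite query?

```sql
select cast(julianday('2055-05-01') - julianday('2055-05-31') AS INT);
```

Both dates are in May 2055: 31 − 1 = 30.
The subtraction is earlier − later, so the result is −30 → -30.

-30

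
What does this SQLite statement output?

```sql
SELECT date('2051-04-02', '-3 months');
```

Adding -3 months to 2051-04-02 gives 2051-01-02.

2051-01-02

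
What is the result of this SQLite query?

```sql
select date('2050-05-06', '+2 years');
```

2052-05-06

Adding +2 years to 2050-05-06 gives 2052-05-06.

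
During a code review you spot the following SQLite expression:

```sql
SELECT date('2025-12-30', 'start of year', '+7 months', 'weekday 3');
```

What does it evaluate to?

2025-08-06

`start of year` rewinds 2025-12-30 to 2025-01-01.
Adding +7 months to 2025-01-01 gives 2025-08-01.
`weekday 3` advances to the next Wednesday; 2025-08-01 is a Friday, so it moves forward to 2025-08-06.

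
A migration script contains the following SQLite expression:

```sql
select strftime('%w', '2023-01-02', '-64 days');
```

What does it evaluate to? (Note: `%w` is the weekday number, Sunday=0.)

First apply '-64 days': 2023-01-02 → 2022-10-30.
2022-10-30 is a Sunday; with Sunday=0 that is 0.

0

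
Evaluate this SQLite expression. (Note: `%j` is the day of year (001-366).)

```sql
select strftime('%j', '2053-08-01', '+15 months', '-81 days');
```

224

First apply '+15 months', '-81 days': 2053-08-01 → 2054-08-12.
Day-of-year for 2054-08-12: days since 2054-01-01 inclusive = 224, zero-padded to 224.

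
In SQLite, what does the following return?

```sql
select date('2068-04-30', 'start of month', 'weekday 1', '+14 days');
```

2068-04-16

`start of month` rewinds 2068-04-30 to 2068-04-01.
`weekday 1` advances to the next Monday; 2068-04-01 is a Sunday, so it moves forward to 2068-04-02.
Advancing 14 more days within April lands on 2068-04-16.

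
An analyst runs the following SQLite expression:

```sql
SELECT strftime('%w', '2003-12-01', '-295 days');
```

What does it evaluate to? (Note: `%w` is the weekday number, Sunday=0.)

0

First apply '-295 days': 2003-12-01 → 2003-02-09.
2003-02-09 is a Sunday; with Sunday=0 that is 0.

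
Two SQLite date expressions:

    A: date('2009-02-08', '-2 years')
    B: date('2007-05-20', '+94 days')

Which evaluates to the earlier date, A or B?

A

A = 2007-02-08.
B = 2007-08-22.
A is earlier.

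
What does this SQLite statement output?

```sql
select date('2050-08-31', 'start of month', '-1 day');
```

2050-07-31

`start of month` rewinds 2050-08-31 to 2050-08-01.
Going back 1 day from 2050-08-01 reaches 2050-07-31 (last day of July, 31 days).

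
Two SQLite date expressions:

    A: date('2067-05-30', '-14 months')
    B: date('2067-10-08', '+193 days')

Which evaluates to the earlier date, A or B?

A

A = 2066-03-30.
B = 2068-04-18.
A is earlier.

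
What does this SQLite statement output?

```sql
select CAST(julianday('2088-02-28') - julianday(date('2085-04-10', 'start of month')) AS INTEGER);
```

1063

`start of month` rewinds 2085-04-10 to 2085-04-01.
29 days remain in April 2085 after the 1st (30 − 1).
Full months from May 2085 through January 2088 contribute their day counts.
Then 28 days into February 2088.
Total: 29 + 31 + 30 + 31 + 31 + 30 + 31 + 30 + 31 + 31 + 28 + 31 + 30 + 31 + 30 + 31 + 31 + 30 + 31 + 30 + 31 + 31 + 28 + 31 + 30 + 31 + 30 + 31 + 31 + 30 + 31 + 30 + 31 + 31 + 28 = 1063.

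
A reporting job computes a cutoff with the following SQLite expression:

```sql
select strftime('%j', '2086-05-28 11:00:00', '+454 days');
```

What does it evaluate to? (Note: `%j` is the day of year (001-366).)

237

First apply '+454 days': 2086-05-28 11:00:00 → 2087-08-25 11:00:00.
Day-of-year for 2087-08-25: days since 2087-01-01 inclusive = 237, zero-padded to 237.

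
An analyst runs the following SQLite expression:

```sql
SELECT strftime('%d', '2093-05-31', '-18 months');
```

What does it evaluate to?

01

First apply '-18 months': 2093-05-31 → 2091-12-01.
`%d` extracts the 2-digit day of month: 01.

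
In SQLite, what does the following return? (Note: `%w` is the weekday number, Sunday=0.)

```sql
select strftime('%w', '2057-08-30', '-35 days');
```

First apply '-35 days': 2057-08-30 → 2057-07-26.
2057-07-26 is a Thursday; with Sunday=0 that is 4.

4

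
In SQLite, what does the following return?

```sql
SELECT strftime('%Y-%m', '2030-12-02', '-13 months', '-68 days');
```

2029-08

First apply '-13 months', '-68 days': 2030-12-02 → 2029-08-26.
`%Y-%m` extracts the year-month: 2029-08.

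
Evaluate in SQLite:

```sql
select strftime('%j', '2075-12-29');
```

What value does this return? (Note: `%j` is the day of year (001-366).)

363

Day-of-year for 2075-12-29: days since 2075-01-01 inclusive = 363, zero-padded to 363.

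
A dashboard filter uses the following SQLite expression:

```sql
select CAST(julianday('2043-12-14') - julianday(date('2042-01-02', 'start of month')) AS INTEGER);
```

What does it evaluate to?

712

`start of month` rewinds 2042-01-02 to 2042-01-01.
30 days remain in January 2042 after the 1st (31 − 1).
Full months from February 2042 through November 2043 contribute their day counts.
Then 14 days into December 2043.
Total: 30 + 28 + 31 + 30 + 31 + 30 + 31 + 31 + 30 + 31 + 30 + 31 + 31 + 28 + 31 + 30 + 31 + 30 + 31 + 31 + 30 + 31 + 30 + 14 = 712.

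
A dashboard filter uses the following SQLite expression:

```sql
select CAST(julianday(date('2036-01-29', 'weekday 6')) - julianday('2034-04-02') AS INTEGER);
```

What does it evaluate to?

`weekday 6` advances to the next Saturday; 2036-01-29 is a Tuesday, so it moves forward to 2036-02-02.
28 days remain in April 2034 after the 2nd (30 − 2).
Full months from May 2034 through January 2036 contribute their day counts.
Then 2 days into February 2036.
Total: 28 + 31 + 30 + 31 + 31 + 30 + 31 + 30 + 31 + 31 + 28 + 31 + 30 + 31 + 30 + 31 + 31 + 30 + 31 + 30 + 31 + 31 + 2 = 671.

671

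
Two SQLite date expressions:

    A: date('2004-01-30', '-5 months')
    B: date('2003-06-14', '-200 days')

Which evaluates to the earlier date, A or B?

A = 2003-08-30.
B = 2002-11-26.
B is earlier.

B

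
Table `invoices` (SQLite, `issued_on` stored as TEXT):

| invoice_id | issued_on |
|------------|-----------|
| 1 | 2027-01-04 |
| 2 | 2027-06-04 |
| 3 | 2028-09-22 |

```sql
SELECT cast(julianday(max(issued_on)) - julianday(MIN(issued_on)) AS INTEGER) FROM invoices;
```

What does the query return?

MIN = 2027-01-04, MAX = 2028-09-22.
27 days remain in January 2027 after the 4th (31 − 4).
Full months from February 2027 through August 2028 contribute their day counts.
Then 22 days into September 2028.
Total: 27 + 28 + 31 + 30 + 31 + 30 + 31 + 31 + 30 + 31 + 30 + 31 + 31 + 29 + 31 + 30 + 31 + 30 + 31 + 31 + 22 = 627.

627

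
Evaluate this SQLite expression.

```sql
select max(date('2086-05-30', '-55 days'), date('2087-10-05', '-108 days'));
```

date('2086-05-30', '-55 days') → 2086-04-05.
date('2087-10-05', '-108 days') → 2087-06-19.
Later of the two is 2087-06-19.

2087-06-19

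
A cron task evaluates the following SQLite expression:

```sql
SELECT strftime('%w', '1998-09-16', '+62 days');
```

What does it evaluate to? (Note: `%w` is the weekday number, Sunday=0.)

First apply '+62 days': 1998-09-16 → 1998-11-17.
1998-11-17 is a Tuesday; with Sunday=0 that is 2.

2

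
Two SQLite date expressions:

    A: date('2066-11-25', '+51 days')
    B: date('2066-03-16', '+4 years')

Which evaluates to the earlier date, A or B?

A

A = 2067-01-15.
B = 2070-03-16.
A is earlier.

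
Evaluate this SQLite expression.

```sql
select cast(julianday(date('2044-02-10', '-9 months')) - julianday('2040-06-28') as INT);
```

Adding -9 months to 2044-02-10 gives 2043-05-10.
2 days remain in June 2040 after the 28th (30 − 28).
Full months from July 2040 through April 2043 contribute their day counts.
Then 10 days into May 2043.
Total: 2 + 31 + 31 + 30 + 31 + 30 + 31 + 31 + 28 + 31 + 30 + 31 + 30 + 31 + 31 + 30 + 31 + 30 + 31 + 31 + 28 + 31 + 30 + 31 + 30 + 31 + 31 + 30 + 31 + 30 + 31 + 31 + 28 + 31 + 30 + 10 = 1046.

1046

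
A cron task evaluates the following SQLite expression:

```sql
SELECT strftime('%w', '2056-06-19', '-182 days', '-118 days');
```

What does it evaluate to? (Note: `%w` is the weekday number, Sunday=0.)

2

First apply '-182 days', '-118 days': 2056-06-19 → 2055-08-24.
2055-08-24 is a Tuesday; with Sunday=0 that is 2.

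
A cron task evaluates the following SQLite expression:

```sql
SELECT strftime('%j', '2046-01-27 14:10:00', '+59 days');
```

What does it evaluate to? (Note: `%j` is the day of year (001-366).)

First apply '+59 days': 2046-01-27 14:10:00 → 2046-03-27 14:10:00.
Day-of-year for 2046-03-27: days since 2046-01-01 inclusive = 86, zero-padded to 086.

086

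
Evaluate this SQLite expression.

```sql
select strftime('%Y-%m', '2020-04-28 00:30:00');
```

2020-04

`%Y-%m` extracts the year-month: 2020-04.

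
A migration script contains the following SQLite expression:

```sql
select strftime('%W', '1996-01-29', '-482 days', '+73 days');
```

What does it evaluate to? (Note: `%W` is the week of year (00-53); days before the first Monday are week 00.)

First apply '-482 days', '+73 days': 1996-01-29 → 1994-12-16.
1994-12-16 is a Friday. SQLite's %W counts Mondays since the year started; the result is 50.

50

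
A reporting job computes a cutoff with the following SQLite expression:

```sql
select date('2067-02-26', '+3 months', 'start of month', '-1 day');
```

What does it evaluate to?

2067-04-30

Adding +3 months to 2067-02-26 gives 2067-05-26.
`start of month` rewinds 2067-05-26 to 2067-05-01.
Going back 1 day from 2067-05-01 reaches 2067-04-30 (last day of April, 30 days).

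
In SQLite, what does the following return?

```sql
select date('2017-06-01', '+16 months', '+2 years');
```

2020-10-01

Adding +16 months to 2017-06-01 gives 2018-10-01.
Adding +2 years to 2018-10-01 gives 2020-10-01.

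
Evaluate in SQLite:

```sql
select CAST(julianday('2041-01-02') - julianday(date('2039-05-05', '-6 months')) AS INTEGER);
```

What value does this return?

Adding -6 months to 2039-05-05 gives 2038-11-05.
25 days remain in November 2038 after the 5th (30 − 5).
Full months from December 2038 through December 2040 contribute their day counts.
Then 2 days into January 2041.
Total: 25 + 31 + 31 + 28 + 31 + 30 + 31 + 30 + 31 + 31 + 30 + 31 + 30 + 31 + 31 + 29 + 31 + 30 + 31 + 30 + 31 + 31 + 30 + 31 + 30 + 31 + 2 = 789.

789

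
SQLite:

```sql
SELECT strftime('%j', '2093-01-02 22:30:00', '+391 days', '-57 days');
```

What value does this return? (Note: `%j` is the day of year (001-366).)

First apply '+391 days', '-57 days': 2093-01-02 22:30:00 → 2093-12-02 22:30:00.
Day-of-year for 2093-12-02: days since 2093-01-01 inclusive = 336, zero-padded to 336.

336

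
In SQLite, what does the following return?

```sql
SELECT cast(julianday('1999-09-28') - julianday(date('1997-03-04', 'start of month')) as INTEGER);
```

`start of month` rewinds 1997-03-04 to 1997-03-01.
30 days remain in March 1997 after the 1st (31 − 1).
Full months from April 1997 through August 1999 contribute their day counts.
Then 28 days into September 1999.
Total: 30 + 30 + 31 + 30 + 31 + 31 + 30 + 31 + 30 + 31 + 31 + 28 + 31 + 30 + 31 + 30 + 31 + 31 + 30 + 31 + 30 + 31 + 31 + 28 + 31 + 30 + 31 + 30 + 31 + 31 + 28 = 941.

941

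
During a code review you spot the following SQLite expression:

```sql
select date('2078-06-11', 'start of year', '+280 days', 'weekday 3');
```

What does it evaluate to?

`start of year` rewinds 2078-06-11 to 2078-01-01.
Applying '+280 days' to 2078-01-01: counting 280 days forward gives 2078-10-08.
`weekday 3` advances to the next Wednesday; 2078-10-08 is a Saturday, so it moves forward to 2078-10-12.

2078-10-12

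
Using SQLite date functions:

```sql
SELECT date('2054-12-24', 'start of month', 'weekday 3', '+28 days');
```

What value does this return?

2054-12-30

`start of month` rewinds 2054-12-24 to 2054-12-01.
`weekday 3` advances to the next Wednesday; 2054-12-01 is a Tuesday, so it moves forward to 2054-12-02.
Advancing 28 more days within December lands on 2054-12-30.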